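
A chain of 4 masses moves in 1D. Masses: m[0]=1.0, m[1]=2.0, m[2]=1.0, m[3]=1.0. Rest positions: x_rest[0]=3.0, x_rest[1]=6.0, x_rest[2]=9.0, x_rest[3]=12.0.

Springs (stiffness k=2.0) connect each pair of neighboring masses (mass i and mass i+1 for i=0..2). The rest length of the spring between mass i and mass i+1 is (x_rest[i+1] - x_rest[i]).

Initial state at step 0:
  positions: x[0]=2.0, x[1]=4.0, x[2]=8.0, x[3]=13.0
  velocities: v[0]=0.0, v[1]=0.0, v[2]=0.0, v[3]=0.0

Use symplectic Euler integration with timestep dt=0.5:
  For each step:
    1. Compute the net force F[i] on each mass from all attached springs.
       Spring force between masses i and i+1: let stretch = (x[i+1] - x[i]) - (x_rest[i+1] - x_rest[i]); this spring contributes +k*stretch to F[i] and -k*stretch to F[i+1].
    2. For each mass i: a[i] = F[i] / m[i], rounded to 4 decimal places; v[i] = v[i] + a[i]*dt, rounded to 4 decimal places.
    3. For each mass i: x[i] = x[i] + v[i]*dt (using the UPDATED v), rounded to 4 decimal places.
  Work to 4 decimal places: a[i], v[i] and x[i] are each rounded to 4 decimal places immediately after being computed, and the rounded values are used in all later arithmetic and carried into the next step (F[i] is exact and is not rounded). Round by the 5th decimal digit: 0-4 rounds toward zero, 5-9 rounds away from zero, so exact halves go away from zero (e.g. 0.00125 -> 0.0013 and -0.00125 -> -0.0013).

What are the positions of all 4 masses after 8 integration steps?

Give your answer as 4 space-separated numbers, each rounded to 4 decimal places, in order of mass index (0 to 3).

Step 0: x=[2.0000 4.0000 8.0000 13.0000] v=[0.0000 0.0000 0.0000 0.0000]
Step 1: x=[1.5000 4.5000 8.5000 12.0000] v=[-1.0000 1.0000 1.0000 -2.0000]
Step 2: x=[1.0000 5.2500 8.7500 10.7500] v=[-1.0000 1.5000 0.5000 -2.5000]
Step 3: x=[1.1250 5.8125 8.2500 10.0000] v=[0.2500 1.1250 -1.0000 -1.5000]
Step 4: x=[2.0938 5.8125 7.4063 9.8750] v=[1.9375 0.0000 -1.6875 -0.2500]
Step 5: x=[3.4219 5.2813 7.0000 10.0157] v=[2.6562 -1.0625 -0.8126 0.2813]
Step 6: x=[4.1797 4.7149 7.2422 10.1485] v=[1.5156 -1.1329 0.4844 0.2656]
Step 7: x=[3.7051 4.6465 7.6739 10.3282] v=[-0.9492 -0.1369 0.8634 0.3593]
Step 8: x=[2.2012 5.0996 7.9191 10.6807] v=[-3.0078 0.9061 0.4903 0.7050]

Answer: 2.2012 5.0996 7.9191 10.6807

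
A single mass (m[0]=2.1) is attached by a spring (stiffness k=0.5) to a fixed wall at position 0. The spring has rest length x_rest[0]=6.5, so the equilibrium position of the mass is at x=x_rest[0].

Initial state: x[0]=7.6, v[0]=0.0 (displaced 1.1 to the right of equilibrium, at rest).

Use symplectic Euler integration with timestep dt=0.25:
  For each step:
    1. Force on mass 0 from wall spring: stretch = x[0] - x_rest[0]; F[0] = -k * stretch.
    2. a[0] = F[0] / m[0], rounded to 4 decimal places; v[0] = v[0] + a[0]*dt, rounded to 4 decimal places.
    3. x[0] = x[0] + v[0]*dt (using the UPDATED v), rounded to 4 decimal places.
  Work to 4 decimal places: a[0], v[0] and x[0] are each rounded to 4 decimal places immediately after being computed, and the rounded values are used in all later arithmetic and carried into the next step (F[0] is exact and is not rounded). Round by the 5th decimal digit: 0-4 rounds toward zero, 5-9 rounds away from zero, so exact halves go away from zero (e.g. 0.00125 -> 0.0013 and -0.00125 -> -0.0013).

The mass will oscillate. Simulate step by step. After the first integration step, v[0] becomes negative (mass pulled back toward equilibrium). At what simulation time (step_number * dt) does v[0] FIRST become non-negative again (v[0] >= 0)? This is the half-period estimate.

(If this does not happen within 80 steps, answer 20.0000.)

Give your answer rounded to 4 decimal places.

Step 0: x=[7.6000] v=[0.0000]
Step 1: x=[7.5836] v=[-0.0655]
Step 2: x=[7.5511] v=[-0.1300]
Step 3: x=[7.5030] v=[-0.1926]
Step 4: x=[7.4399] v=[-0.2523]
Step 5: x=[7.3628] v=[-0.3083]
Step 6: x=[7.2729] v=[-0.3597]
Step 7: x=[7.1715] v=[-0.4057]
Step 8: x=[7.0601] v=[-0.4457]
Step 9: x=[6.9403] v=[-0.4791]
Step 10: x=[6.8140] v=[-0.5053]
Step 11: x=[6.6830] v=[-0.5240]
Step 12: x=[6.5493] v=[-0.5349]
Step 13: x=[6.4149] v=[-0.5378]
Step 14: x=[6.2817] v=[-0.5327]
Step 15: x=[6.1518] v=[-0.5197]
Step 16: x=[6.0271] v=[-0.4990]
Step 17: x=[5.9094] v=[-0.4709]
Step 18: x=[5.8005] v=[-0.4358]
Step 19: x=[5.7020] v=[-0.3942]
Step 20: x=[5.6153] v=[-0.3467]
Step 21: x=[5.5418] v=[-0.2941]
Step 22: x=[5.4825] v=[-0.2371]
Step 23: x=[5.4384] v=[-0.1765]
Step 24: x=[5.4101] v=[-0.1133]
Step 25: x=[5.3980] v=[-0.0484]
Step 26: x=[5.4023] v=[0.0172]
First v>=0 after going negative at step 26, time=6.5000

Answer: 6.5000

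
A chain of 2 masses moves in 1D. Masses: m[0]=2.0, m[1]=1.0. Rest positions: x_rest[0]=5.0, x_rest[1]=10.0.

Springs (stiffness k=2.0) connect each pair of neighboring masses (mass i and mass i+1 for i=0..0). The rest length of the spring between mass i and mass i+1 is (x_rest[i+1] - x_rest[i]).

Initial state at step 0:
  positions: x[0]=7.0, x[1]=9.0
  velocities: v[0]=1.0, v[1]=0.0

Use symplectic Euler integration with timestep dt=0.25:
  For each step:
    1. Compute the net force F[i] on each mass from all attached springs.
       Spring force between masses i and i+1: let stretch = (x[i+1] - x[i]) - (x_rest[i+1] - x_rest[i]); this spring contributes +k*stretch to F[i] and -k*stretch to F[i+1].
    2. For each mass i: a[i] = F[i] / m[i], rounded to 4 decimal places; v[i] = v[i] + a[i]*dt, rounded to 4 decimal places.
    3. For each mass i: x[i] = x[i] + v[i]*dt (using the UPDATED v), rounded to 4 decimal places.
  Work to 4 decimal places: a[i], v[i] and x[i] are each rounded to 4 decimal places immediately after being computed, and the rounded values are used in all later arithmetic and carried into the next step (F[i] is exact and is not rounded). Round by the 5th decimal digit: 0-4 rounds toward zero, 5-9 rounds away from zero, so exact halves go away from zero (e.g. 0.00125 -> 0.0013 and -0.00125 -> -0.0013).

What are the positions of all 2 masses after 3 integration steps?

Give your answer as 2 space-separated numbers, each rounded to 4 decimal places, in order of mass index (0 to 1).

Answer: 6.7346 11.0308

Derivation:
Step 0: x=[7.0000 9.0000] v=[1.0000 0.0000]
Step 1: x=[7.0625 9.3750] v=[0.2500 1.5000]
Step 2: x=[6.9570 10.0860] v=[-0.4219 2.8438]
Step 3: x=[6.7346 11.0308] v=[-0.8897 3.7793]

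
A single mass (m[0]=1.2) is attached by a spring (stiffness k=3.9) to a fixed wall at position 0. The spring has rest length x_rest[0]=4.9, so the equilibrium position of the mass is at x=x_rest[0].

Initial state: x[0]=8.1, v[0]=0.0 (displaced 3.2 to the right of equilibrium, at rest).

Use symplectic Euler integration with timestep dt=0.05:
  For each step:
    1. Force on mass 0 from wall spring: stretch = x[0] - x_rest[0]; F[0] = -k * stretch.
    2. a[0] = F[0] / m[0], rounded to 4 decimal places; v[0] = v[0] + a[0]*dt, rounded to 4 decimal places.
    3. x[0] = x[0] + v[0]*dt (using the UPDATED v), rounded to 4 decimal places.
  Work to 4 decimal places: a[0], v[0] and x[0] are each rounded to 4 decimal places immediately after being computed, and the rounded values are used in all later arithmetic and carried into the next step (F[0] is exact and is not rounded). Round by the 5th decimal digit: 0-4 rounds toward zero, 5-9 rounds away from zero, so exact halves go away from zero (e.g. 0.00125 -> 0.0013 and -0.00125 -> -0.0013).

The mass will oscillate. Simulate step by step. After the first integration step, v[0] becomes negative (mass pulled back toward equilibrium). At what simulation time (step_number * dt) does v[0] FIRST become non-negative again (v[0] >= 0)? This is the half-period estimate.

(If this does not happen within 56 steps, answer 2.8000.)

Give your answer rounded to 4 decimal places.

Answer: 1.7500

Derivation:
Step 0: x=[8.1000] v=[0.0000]
Step 1: x=[8.0740] v=[-0.5200]
Step 2: x=[8.0222] v=[-1.0358]
Step 3: x=[7.9450] v=[-1.5432]
Step 4: x=[7.8431] v=[-2.0380]
Step 5: x=[7.7173] v=[-2.5163]
Step 6: x=[7.5686] v=[-2.9741]
Step 7: x=[7.3982] v=[-3.4078]
Step 8: x=[7.2075] v=[-3.8138]
Step 9: x=[6.9981] v=[-4.1888]
Step 10: x=[6.7716] v=[-4.5297]
Step 11: x=[6.5299] v=[-4.8338]
Step 12: x=[6.2750] v=[-5.0987]
Step 13: x=[6.0089] v=[-5.3221]
Step 14: x=[5.7338] v=[-5.5023]
Step 15: x=[5.4519] v=[-5.6378]
Step 16: x=[5.1655] v=[-5.7275]
Step 17: x=[4.8770] v=[-5.7706]
Step 18: x=[4.5887] v=[-5.7669]
Step 19: x=[4.3029] v=[-5.7163]
Step 20: x=[4.0219] v=[-5.6193]
Step 21: x=[3.7481] v=[-5.4766]
Step 22: x=[3.4836] v=[-5.2894]
Step 23: x=[3.2306] v=[-5.0592]
Step 24: x=[2.9912] v=[-4.7879]
Step 25: x=[2.7673] v=[-4.4777]
Step 26: x=[2.5607] v=[-4.1311]
Step 27: x=[2.3732] v=[-3.7510]
Step 28: x=[2.2062] v=[-3.3404]
Step 29: x=[2.0611] v=[-2.9027]
Step 30: x=[1.9390] v=[-2.4414]
Step 31: x=[1.8410] v=[-1.9602]
Step 32: x=[1.7678] v=[-1.4631]
Step 33: x=[1.7201] v=[-0.9541]
Step 34: x=[1.6982] v=[-0.4374]
Step 35: x=[1.7023] v=[0.0829]
First v>=0 after going negative at step 35, time=1.7500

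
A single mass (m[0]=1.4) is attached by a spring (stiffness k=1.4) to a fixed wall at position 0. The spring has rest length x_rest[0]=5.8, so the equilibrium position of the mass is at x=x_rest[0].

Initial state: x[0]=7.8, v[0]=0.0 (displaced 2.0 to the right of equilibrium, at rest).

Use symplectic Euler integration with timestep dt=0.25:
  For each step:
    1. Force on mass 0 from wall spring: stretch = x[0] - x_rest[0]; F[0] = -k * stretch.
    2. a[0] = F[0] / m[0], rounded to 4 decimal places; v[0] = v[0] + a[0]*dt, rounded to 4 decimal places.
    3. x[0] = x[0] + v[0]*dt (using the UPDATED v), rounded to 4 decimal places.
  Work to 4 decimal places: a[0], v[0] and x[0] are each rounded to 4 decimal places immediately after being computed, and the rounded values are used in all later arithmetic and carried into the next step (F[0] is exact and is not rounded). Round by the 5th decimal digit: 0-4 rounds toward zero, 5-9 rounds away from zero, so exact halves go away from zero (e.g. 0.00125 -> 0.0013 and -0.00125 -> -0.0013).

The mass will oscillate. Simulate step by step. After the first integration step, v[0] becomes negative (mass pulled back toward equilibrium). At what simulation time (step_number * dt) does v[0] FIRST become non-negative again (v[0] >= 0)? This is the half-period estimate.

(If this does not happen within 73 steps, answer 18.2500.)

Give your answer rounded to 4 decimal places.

Answer: 3.2500

Derivation:
Step 0: x=[7.8000] v=[0.0000]
Step 1: x=[7.6750] v=[-0.5000]
Step 2: x=[7.4328] v=[-0.9688]
Step 3: x=[7.0886] v=[-1.3770]
Step 4: x=[6.6638] v=[-1.6992]
Step 5: x=[6.1850] v=[-1.9152]
Step 6: x=[5.6821] v=[-2.0115]
Step 7: x=[5.1866] v=[-1.9820]
Step 8: x=[4.7294] v=[-1.8287]
Step 9: x=[4.3391] v=[-1.5611]
Step 10: x=[4.0401] v=[-1.1959]
Step 11: x=[3.8511] v=[-0.7559]
Step 12: x=[3.7839] v=[-0.2687]
Step 13: x=[3.8427] v=[0.2353]
First v>=0 after going negative at step 13, time=3.2500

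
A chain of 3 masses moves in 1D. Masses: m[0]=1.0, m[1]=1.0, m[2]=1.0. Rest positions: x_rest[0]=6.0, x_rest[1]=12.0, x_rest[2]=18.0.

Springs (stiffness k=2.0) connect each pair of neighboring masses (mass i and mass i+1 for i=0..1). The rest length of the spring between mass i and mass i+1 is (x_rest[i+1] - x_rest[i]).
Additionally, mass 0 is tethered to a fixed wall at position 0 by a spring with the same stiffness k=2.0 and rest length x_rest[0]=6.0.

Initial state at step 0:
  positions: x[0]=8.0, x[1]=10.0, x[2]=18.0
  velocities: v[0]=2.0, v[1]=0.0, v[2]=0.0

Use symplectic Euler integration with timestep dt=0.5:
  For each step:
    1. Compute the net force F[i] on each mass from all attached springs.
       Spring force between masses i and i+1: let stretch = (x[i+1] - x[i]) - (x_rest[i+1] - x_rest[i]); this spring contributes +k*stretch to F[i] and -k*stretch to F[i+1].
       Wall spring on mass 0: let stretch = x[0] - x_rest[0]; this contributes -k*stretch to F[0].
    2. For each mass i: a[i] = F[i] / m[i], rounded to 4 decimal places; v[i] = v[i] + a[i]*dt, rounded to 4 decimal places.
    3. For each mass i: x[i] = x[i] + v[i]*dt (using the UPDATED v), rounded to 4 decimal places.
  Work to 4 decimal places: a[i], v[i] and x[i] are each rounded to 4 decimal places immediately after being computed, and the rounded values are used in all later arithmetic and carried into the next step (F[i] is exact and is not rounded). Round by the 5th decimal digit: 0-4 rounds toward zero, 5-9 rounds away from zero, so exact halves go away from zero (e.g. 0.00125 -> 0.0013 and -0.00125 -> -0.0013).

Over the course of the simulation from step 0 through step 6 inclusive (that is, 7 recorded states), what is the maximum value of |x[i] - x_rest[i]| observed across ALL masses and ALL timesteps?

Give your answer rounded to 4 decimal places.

Answer: 2.6875

Derivation:
Step 0: x=[8.0000 10.0000 18.0000] v=[2.0000 0.0000 0.0000]
Step 1: x=[6.0000 13.0000 17.0000] v=[-4.0000 6.0000 -2.0000]
Step 2: x=[4.5000 14.5000 17.0000] v=[-3.0000 3.0000 0.0000]
Step 3: x=[5.7500 12.2500 18.7500] v=[2.5000 -4.5000 3.5000]
Step 4: x=[7.3750 10.0000 20.2500] v=[3.2500 -4.5000 3.0000]
Step 5: x=[6.6250 11.5625 19.6250] v=[-1.5000 3.1250 -1.2500]
Step 6: x=[5.0313 14.6875 17.9688] v=[-3.1875 6.2500 -3.3125]
Max displacement = 2.6875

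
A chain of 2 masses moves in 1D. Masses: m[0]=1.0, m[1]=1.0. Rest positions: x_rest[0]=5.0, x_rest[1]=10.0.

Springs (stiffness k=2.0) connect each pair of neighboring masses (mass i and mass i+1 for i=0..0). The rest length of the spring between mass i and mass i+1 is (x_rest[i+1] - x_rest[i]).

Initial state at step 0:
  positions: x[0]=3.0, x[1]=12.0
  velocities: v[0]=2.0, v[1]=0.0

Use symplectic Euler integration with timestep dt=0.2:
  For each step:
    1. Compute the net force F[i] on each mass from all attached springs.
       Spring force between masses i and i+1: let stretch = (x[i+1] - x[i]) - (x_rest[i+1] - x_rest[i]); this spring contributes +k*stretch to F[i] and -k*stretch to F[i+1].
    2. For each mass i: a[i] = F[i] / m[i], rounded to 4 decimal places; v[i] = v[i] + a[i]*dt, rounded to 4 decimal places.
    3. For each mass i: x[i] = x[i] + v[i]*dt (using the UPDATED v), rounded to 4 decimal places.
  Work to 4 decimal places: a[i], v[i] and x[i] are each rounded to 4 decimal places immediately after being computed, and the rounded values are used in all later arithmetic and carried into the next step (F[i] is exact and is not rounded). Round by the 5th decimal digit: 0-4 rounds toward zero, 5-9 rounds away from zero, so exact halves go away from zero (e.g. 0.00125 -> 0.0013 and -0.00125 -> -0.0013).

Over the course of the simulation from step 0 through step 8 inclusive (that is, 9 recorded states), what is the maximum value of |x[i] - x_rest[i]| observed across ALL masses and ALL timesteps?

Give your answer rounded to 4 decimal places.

Answer: 3.5881

Derivation:
Step 0: x=[3.0000 12.0000] v=[2.0000 0.0000]
Step 1: x=[3.7200 11.6800] v=[3.6000 -1.6000]
Step 2: x=[4.6768 11.1232] v=[4.7840 -2.7840]
Step 3: x=[5.7493 10.4507] v=[5.3626 -3.3626]
Step 4: x=[6.7979 9.8021] v=[5.2432 -3.2432]
Step 5: x=[7.6869 9.3131] v=[4.4449 -2.4449]
Step 6: x=[8.3060 9.0940] v=[3.0954 -1.0954]
Step 7: x=[8.5881 9.2119] v=[1.4106 0.5894]
Step 8: x=[8.5201 9.6799] v=[-0.3399 2.3399]
Max displacement = 3.5881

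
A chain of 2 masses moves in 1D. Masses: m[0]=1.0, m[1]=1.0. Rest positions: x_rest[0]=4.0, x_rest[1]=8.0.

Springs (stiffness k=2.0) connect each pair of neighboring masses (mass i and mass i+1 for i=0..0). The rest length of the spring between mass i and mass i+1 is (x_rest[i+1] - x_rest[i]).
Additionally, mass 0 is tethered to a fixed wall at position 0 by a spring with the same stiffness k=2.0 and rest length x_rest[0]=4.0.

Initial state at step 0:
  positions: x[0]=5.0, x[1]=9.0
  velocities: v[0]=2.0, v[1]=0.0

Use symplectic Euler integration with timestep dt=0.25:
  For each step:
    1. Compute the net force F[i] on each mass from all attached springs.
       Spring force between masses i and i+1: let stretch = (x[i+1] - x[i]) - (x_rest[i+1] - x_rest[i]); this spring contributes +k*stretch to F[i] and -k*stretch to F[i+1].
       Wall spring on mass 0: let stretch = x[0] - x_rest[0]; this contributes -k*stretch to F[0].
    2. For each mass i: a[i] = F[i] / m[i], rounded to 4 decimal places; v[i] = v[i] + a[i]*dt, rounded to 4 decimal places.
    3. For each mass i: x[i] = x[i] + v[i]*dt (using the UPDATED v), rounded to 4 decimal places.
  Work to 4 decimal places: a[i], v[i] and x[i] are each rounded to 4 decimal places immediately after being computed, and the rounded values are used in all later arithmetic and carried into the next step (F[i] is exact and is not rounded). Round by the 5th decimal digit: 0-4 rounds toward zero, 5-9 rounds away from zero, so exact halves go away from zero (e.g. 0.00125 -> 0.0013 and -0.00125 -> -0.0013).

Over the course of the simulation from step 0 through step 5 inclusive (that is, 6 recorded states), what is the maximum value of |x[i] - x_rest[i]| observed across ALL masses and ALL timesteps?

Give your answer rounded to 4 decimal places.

Step 0: x=[5.0000 9.0000] v=[2.0000 0.0000]
Step 1: x=[5.3750 9.0000] v=[1.5000 0.0000]
Step 2: x=[5.5313 9.0469] v=[0.6250 0.1875]
Step 3: x=[5.4356 9.1543] v=[-0.3829 0.4297]
Step 4: x=[5.1253 9.2969] v=[-1.2414 0.5704]
Step 5: x=[4.6957 9.4181] v=[-1.7183 0.4846]
Max displacement = 1.5313

Answer: 1.5313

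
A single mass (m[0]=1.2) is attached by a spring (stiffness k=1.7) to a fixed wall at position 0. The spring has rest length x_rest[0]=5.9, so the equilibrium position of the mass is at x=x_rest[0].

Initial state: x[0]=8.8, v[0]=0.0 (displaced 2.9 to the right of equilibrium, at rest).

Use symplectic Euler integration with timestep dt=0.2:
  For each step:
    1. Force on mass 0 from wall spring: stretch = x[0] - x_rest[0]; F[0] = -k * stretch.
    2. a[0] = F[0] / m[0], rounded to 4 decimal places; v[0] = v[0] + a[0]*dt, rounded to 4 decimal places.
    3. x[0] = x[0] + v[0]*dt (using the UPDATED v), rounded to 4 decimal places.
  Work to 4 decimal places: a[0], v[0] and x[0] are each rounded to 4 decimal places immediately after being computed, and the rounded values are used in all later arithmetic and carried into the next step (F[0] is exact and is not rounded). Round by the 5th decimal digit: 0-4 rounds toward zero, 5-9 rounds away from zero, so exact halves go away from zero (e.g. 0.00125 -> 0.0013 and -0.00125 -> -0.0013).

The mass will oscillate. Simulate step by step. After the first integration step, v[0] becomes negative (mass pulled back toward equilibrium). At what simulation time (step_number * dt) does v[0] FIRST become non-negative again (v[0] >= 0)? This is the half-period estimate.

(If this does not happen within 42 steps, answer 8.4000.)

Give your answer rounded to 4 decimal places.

Answer: 2.8000

Derivation:
Step 0: x=[8.8000] v=[0.0000]
Step 1: x=[8.6357] v=[-0.8217]
Step 2: x=[8.3163] v=[-1.5968]
Step 3: x=[7.8600] v=[-2.2814]
Step 4: x=[7.2927] v=[-2.8367]
Step 5: x=[6.6464] v=[-3.2313]
Step 6: x=[5.9578] v=[-3.4428]
Step 7: x=[5.2660] v=[-3.4592]
Step 8: x=[4.6101] v=[-3.2796]
Step 9: x=[4.0273] v=[-2.9141]
Step 10: x=[3.5506] v=[-2.3835]
Step 11: x=[3.2070] v=[-1.7178]
Step 12: x=[3.0160] v=[-0.9548]
Step 13: x=[2.9885] v=[-0.1377]
Step 14: x=[3.1259] v=[0.6872]
First v>=0 after going negative at step 14, time=2.8000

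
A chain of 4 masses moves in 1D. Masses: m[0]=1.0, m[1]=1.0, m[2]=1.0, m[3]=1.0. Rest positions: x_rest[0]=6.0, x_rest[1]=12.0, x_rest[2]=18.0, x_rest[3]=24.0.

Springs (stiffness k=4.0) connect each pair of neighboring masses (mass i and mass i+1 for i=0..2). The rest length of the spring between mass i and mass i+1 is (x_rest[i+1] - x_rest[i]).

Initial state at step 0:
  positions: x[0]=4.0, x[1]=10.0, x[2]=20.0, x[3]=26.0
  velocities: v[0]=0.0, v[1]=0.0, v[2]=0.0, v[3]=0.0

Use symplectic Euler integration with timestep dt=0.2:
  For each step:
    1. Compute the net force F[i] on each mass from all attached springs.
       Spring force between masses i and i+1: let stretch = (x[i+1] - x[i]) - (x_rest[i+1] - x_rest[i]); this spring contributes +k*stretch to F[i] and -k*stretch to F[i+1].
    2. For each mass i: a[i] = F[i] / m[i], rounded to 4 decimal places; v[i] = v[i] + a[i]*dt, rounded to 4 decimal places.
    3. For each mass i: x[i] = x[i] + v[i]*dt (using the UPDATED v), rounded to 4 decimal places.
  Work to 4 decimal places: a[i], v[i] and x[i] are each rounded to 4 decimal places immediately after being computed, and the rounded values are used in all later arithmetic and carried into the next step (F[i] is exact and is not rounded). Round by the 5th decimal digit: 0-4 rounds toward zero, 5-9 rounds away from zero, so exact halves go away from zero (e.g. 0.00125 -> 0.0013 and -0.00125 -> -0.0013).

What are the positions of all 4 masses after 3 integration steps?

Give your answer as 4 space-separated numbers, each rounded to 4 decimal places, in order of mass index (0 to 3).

Step 0: x=[4.0000 10.0000 20.0000 26.0000] v=[0.0000 0.0000 0.0000 0.0000]
Step 1: x=[4.0000 10.6400 19.3600 26.0000] v=[0.0000 3.2000 -3.2000 0.0000]
Step 2: x=[4.1024 11.6128 18.3872 25.8976] v=[0.5120 4.8640 -4.8640 -0.5120]
Step 3: x=[4.4465 12.4678 17.5322 25.5535] v=[1.7203 4.2752 -4.2752 -1.7203]

Answer: 4.4465 12.4678 17.5322 25.5535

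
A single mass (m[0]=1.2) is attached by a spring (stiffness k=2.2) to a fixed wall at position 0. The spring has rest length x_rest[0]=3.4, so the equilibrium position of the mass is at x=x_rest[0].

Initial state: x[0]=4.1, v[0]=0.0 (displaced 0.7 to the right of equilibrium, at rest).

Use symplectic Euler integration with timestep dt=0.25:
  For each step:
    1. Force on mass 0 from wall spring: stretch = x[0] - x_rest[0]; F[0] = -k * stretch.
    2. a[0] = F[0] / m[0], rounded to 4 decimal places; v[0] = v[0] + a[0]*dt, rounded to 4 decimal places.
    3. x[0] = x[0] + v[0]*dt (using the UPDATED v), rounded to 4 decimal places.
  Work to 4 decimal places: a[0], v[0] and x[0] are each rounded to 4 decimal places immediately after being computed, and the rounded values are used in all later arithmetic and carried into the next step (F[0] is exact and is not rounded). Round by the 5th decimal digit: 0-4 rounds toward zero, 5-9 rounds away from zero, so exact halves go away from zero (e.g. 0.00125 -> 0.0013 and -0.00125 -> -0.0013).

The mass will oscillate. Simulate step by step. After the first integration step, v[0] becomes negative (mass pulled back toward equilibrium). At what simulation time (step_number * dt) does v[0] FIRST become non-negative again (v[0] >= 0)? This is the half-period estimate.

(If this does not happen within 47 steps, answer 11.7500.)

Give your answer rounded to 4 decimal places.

Answer: 2.5000

Derivation:
Step 0: x=[4.1000] v=[0.0000]
Step 1: x=[4.0198] v=[-0.3208]
Step 2: x=[3.8686] v=[-0.6049]
Step 3: x=[3.6637] v=[-0.8197]
Step 4: x=[3.4286] v=[-0.9406]
Step 5: x=[3.1902] v=[-0.9537]
Step 6: x=[2.9758] v=[-0.8576]
Step 7: x=[2.8100] v=[-0.6632]
Step 8: x=[2.7118] v=[-0.3928]
Step 9: x=[2.6925] v=[-0.0774]
Step 10: x=[2.7542] v=[0.2469]
First v>=0 after going negative at step 10, time=2.5000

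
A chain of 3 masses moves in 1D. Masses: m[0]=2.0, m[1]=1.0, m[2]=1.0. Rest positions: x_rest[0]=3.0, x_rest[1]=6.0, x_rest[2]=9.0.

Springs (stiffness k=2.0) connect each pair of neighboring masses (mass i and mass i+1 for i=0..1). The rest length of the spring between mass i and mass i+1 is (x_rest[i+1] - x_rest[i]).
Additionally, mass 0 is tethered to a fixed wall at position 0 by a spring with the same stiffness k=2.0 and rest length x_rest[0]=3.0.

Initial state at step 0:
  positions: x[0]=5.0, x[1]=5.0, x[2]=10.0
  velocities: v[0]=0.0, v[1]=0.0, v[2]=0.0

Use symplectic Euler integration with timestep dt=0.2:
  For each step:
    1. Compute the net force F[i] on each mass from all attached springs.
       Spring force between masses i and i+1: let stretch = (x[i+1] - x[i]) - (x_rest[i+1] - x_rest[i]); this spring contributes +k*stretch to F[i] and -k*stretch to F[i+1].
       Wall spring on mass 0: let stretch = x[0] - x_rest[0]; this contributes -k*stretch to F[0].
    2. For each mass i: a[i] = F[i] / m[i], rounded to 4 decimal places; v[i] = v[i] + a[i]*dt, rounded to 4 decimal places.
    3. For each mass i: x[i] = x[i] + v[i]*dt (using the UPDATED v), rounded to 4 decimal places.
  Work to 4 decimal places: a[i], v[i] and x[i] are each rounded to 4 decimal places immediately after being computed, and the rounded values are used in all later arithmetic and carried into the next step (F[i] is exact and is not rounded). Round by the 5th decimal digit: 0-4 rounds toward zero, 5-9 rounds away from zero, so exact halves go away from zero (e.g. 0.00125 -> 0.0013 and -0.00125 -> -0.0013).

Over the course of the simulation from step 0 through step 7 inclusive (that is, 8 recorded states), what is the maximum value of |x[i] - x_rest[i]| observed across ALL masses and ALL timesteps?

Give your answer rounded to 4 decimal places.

Step 0: x=[5.0000 5.0000 10.0000] v=[0.0000 0.0000 0.0000]
Step 1: x=[4.8000 5.4000 9.8400] v=[-1.0000 2.0000 -0.8000]
Step 2: x=[4.4320 6.1072 9.5648] v=[-1.8400 3.5360 -1.3760]
Step 3: x=[3.9537 6.9570 9.2530] v=[-2.3914 4.2490 -1.5590]
Step 4: x=[3.4374 7.7502 8.9975] v=[-2.5815 3.9661 -1.2774]
Step 5: x=[2.9561 8.2982 8.8822] v=[-2.4064 2.7399 -0.5763]
Step 6: x=[2.5703 8.4655 8.9602] v=[-1.9292 0.8367 0.3901]
Step 7: x=[2.3175 8.2008 9.2386] v=[-1.2642 -1.3235 1.3922]
Max displacement = 2.4655

Answer: 2.4655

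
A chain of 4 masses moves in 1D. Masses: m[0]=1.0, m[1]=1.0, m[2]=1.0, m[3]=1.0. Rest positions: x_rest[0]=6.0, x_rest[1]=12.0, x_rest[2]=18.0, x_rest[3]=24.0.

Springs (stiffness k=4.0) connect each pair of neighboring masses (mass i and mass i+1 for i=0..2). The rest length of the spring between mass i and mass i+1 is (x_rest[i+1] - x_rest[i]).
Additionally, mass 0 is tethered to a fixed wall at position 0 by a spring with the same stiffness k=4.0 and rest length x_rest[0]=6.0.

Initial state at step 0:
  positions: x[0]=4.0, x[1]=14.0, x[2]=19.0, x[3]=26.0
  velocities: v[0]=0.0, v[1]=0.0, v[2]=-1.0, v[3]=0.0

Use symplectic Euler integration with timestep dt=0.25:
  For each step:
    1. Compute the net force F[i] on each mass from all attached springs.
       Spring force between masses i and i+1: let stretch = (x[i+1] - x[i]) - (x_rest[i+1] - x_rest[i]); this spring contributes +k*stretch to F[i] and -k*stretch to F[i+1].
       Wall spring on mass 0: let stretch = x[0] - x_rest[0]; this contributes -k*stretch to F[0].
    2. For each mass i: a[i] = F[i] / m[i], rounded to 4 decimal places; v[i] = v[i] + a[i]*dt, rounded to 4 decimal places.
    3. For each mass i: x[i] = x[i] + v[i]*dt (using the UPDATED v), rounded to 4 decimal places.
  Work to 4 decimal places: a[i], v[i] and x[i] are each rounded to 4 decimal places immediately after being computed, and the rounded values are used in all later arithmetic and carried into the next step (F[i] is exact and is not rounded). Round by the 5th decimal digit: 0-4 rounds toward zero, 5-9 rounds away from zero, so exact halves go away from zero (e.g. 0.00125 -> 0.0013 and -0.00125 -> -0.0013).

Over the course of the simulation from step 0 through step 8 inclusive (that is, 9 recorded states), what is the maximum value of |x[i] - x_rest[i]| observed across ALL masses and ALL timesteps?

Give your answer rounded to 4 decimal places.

Answer: 2.4844

Derivation:
Step 0: x=[4.0000 14.0000 19.0000 26.0000] v=[0.0000 0.0000 -1.0000 0.0000]
Step 1: x=[5.5000 12.7500 19.2500 25.7500] v=[6.0000 -5.0000 1.0000 -1.0000]
Step 2: x=[7.4375 11.3125 19.5000 25.3750] v=[7.7500 -5.7500 1.0000 -1.5000]
Step 3: x=[8.4844 10.9531 19.1719 25.0313] v=[4.1875 -1.4375 -1.3125 -1.3750]
Step 4: x=[8.0274 12.0313 18.2539 24.7227] v=[-1.8282 4.3126 -3.6719 -1.2344]
Step 5: x=[6.5645 13.6641 17.3975 24.2969] v=[-5.8517 6.5313 -3.4257 -1.7032]
Step 6: x=[5.2354 14.4554 17.3326 23.6463] v=[-5.3166 3.1651 -0.2597 -2.6026]
Step 7: x=[4.9024 13.6610 18.1268 22.9172] v=[-1.3320 -3.1777 3.1768 -2.9163]
Step 8: x=[5.5335 11.7934 19.0022 22.4905] v=[2.5242 -7.4705 3.5014 -1.7067]
Max displacement = 2.4844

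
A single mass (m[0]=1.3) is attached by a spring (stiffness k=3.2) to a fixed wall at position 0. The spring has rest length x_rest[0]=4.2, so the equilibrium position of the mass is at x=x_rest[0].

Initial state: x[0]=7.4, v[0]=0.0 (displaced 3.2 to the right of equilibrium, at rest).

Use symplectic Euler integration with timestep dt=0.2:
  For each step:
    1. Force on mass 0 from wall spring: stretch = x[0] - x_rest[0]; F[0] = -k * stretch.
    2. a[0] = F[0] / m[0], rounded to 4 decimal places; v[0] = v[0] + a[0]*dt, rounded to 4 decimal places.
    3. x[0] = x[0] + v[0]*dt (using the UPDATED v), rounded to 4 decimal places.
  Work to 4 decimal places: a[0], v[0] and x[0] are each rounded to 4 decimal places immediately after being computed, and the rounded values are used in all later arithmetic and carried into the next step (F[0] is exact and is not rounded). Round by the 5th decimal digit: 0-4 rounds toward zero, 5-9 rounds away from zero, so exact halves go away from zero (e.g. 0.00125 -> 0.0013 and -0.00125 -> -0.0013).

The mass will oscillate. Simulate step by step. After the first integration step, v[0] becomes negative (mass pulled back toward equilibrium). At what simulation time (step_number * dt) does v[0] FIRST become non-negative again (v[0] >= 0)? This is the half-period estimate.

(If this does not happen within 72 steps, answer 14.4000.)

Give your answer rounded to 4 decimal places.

Answer: 2.0000

Derivation:
Step 0: x=[7.4000] v=[0.0000]
Step 1: x=[7.0849] v=[-1.5754]
Step 2: x=[6.4858] v=[-2.9957]
Step 3: x=[5.6616] v=[-4.1210]
Step 4: x=[4.6935] v=[-4.8406]
Step 5: x=[3.6768] v=[-5.0836]
Step 6: x=[2.7116] v=[-4.8260]
Step 7: x=[1.8930] v=[-4.0932]
Step 8: x=[1.3015] v=[-2.9574]
Step 9: x=[0.9954] v=[-1.5304]
Step 10: x=[1.0048] v=[0.0472]
First v>=0 after going negative at step 10, time=2.0000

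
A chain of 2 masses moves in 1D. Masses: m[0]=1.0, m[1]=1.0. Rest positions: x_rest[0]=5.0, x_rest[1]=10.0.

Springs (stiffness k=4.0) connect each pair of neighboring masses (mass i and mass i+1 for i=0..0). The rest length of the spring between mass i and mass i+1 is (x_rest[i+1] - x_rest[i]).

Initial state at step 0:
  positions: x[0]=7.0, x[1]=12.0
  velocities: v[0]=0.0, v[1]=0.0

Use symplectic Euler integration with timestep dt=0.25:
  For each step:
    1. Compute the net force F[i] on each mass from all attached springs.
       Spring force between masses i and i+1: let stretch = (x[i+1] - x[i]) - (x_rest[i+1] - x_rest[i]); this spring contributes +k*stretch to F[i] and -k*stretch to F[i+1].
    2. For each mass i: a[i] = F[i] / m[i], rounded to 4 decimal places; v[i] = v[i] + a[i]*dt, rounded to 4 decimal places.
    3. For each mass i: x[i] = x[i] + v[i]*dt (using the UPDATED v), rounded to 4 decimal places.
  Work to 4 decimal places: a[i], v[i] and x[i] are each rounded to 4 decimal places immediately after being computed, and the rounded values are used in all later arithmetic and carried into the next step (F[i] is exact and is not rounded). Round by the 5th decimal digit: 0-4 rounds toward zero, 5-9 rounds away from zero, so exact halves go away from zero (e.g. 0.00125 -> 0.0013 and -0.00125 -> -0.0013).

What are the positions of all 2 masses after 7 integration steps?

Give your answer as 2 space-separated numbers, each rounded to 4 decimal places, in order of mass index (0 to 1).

Answer: 7.0000 12.0000

Derivation:
Step 0: x=[7.0000 12.0000] v=[0.0000 0.0000]
Step 1: x=[7.0000 12.0000] v=[0.0000 0.0000]
Step 2: x=[7.0000 12.0000] v=[0.0000 0.0000]
Step 3: x=[7.0000 12.0000] v=[0.0000 0.0000]
Step 4: x=[7.0000 12.0000] v=[0.0000 0.0000]
Step 5: x=[7.0000 12.0000] v=[0.0000 0.0000]
Step 6: x=[7.0000 12.0000] v=[0.0000 0.0000]
Step 7: x=[7.0000 12.0000] v=[0.0000 0.0000]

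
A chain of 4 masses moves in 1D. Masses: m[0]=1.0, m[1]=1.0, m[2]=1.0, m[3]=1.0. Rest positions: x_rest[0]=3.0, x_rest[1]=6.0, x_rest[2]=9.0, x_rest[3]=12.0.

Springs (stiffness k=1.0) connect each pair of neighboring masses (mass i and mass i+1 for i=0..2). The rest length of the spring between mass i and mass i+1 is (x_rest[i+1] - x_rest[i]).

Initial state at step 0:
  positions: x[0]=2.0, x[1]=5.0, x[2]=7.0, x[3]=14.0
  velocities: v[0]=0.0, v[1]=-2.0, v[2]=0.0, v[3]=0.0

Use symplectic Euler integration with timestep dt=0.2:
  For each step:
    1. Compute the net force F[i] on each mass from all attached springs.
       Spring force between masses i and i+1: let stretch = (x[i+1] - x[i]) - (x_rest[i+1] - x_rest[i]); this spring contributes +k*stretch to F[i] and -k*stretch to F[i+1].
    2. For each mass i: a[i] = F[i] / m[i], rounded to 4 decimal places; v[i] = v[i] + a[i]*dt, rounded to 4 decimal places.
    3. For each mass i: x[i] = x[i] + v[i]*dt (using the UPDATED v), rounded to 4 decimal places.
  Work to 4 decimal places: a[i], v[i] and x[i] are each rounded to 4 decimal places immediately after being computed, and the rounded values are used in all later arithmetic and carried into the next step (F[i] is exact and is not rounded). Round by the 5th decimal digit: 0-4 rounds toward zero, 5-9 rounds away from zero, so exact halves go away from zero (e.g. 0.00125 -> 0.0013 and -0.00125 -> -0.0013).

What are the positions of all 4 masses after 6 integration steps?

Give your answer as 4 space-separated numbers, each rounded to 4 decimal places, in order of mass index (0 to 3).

Step 0: x=[2.0000 5.0000 7.0000 14.0000] v=[0.0000 -2.0000 0.0000 0.0000]
Step 1: x=[2.0000 4.5600 7.2000 13.8400] v=[0.0000 -2.2000 1.0000 -0.8000]
Step 2: x=[1.9824 4.1232 7.5600 13.5344] v=[-0.0880 -2.1840 1.8000 -1.5280]
Step 3: x=[1.9304 3.7382 8.0215 13.1098] v=[-0.2598 -1.9248 2.3075 -2.1229]
Step 4: x=[1.8308 3.4523 8.5152 12.6017] v=[-0.4982 -1.4297 2.4685 -2.5406]
Step 5: x=[1.6760 3.3040 8.9698 12.0501] v=[-0.7739 -0.7414 2.2732 -2.7579]
Step 6: x=[1.4663 3.3172 9.3210 11.4953] v=[-1.0483 0.0662 1.7561 -2.7740]

Answer: 1.4663 3.3172 9.3210 11.4953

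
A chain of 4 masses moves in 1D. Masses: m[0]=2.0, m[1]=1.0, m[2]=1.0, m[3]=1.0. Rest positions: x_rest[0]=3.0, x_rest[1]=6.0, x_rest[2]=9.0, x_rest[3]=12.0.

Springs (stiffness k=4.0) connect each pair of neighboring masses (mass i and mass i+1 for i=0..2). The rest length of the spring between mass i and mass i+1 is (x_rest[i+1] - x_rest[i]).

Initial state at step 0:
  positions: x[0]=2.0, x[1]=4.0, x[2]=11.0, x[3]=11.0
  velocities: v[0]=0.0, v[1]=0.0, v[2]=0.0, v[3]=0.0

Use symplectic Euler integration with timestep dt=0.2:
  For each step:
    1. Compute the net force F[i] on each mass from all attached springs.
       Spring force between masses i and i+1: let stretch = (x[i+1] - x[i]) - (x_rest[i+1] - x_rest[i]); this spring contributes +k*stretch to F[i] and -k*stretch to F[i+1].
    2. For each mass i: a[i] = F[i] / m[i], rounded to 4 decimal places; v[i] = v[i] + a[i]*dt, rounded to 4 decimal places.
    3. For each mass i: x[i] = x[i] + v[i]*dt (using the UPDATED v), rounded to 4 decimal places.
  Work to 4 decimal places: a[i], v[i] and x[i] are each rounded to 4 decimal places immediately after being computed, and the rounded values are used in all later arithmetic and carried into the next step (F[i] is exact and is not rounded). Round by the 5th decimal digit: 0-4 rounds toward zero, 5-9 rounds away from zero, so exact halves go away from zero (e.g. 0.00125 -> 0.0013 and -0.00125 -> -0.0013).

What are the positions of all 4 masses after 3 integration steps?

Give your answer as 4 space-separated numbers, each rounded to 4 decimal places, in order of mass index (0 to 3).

Answer: 1.8305 6.8047 6.8031 12.7311

Derivation:
Step 0: x=[2.0000 4.0000 11.0000 11.0000] v=[0.0000 0.0000 0.0000 0.0000]
Step 1: x=[1.9200 4.8000 9.8800 11.4800] v=[-0.4000 4.0000 -5.6000 2.4000]
Step 2: x=[1.8304 5.9520 8.2032 12.1840] v=[-0.4480 5.7600 -8.3840 3.5200]
Step 3: x=[1.8305 6.8047 6.8031 12.7311] v=[0.0006 4.2637 -7.0003 2.7354]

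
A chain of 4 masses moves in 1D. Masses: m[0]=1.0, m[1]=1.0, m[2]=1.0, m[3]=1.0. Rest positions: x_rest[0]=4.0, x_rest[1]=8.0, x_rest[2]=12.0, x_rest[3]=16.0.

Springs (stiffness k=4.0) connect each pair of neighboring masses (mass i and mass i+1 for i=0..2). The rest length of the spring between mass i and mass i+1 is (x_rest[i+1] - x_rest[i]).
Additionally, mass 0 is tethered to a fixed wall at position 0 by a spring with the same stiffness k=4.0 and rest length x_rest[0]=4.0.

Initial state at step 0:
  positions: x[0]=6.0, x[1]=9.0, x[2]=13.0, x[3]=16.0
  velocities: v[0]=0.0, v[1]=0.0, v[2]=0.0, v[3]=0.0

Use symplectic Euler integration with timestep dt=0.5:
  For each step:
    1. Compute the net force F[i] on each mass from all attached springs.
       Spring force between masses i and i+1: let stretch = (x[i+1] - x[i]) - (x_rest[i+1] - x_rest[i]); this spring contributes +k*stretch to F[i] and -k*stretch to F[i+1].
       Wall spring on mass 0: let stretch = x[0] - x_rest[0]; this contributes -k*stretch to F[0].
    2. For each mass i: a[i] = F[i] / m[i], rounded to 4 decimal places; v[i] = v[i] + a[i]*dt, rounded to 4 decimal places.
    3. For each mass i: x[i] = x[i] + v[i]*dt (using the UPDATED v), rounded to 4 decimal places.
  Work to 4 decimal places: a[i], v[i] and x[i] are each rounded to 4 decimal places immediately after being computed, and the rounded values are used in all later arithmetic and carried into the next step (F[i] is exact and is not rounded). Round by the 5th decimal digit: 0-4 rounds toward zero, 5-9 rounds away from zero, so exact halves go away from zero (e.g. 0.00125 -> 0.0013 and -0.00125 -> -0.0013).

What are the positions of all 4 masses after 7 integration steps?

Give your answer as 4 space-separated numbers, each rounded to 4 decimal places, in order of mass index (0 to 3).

Step 0: x=[6.0000 9.0000 13.0000 16.0000] v=[0.0000 0.0000 0.0000 0.0000]
Step 1: x=[3.0000 10.0000 12.0000 17.0000] v=[-6.0000 2.0000 -2.0000 2.0000]
Step 2: x=[4.0000 6.0000 14.0000 17.0000] v=[2.0000 -8.0000 4.0000 0.0000]
Step 3: x=[3.0000 8.0000 11.0000 18.0000] v=[-2.0000 4.0000 -6.0000 2.0000]
Step 4: x=[4.0000 8.0000 12.0000 16.0000] v=[2.0000 0.0000 2.0000 -4.0000]
Step 5: x=[5.0000 8.0000 13.0000 14.0000] v=[2.0000 0.0000 2.0000 -4.0000]
Step 6: x=[4.0000 10.0000 10.0000 15.0000] v=[-2.0000 4.0000 -6.0000 2.0000]
Step 7: x=[5.0000 6.0000 12.0000 15.0000] v=[2.0000 -8.0000 4.0000 0.0000]

Answer: 5.0000 6.0000 12.0000 15.0000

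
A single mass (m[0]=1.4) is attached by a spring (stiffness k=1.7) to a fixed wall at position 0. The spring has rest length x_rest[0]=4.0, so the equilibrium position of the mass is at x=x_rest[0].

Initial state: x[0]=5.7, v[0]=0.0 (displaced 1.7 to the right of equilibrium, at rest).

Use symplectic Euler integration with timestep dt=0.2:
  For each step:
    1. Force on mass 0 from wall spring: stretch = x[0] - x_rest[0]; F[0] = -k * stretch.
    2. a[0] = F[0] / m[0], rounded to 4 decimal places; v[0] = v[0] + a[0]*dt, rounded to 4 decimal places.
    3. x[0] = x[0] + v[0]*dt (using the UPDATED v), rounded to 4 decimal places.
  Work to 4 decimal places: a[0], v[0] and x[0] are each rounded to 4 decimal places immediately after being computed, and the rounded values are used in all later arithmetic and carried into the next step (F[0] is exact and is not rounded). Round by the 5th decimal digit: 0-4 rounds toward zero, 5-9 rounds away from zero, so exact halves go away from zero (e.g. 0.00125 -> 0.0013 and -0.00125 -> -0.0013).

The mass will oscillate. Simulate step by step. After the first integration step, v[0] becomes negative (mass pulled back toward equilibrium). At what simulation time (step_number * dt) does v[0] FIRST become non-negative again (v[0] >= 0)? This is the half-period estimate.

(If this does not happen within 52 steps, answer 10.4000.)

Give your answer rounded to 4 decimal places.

Answer: 3.0000

Derivation:
Step 0: x=[5.7000] v=[0.0000]
Step 1: x=[5.6174] v=[-0.4129]
Step 2: x=[5.4563] v=[-0.8057]
Step 3: x=[5.2244] v=[-1.1594]
Step 4: x=[4.9330] v=[-1.4568]
Step 5: x=[4.5963] v=[-1.6834]
Step 6: x=[4.2307] v=[-1.8282]
Step 7: x=[3.8539] v=[-1.8842]
Step 8: x=[3.4842] v=[-1.8487]
Step 9: x=[3.1395] v=[-1.7234]
Step 10: x=[2.8366] v=[-1.5144]
Step 11: x=[2.5902] v=[-1.2319]
Step 12: x=[2.4123] v=[-0.8895]
Step 13: x=[2.3115] v=[-0.5039]
Step 14: x=[2.2927] v=[-0.0938]
Step 15: x=[2.3569] v=[0.3208]
First v>=0 after going negative at step 15, time=3.0000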